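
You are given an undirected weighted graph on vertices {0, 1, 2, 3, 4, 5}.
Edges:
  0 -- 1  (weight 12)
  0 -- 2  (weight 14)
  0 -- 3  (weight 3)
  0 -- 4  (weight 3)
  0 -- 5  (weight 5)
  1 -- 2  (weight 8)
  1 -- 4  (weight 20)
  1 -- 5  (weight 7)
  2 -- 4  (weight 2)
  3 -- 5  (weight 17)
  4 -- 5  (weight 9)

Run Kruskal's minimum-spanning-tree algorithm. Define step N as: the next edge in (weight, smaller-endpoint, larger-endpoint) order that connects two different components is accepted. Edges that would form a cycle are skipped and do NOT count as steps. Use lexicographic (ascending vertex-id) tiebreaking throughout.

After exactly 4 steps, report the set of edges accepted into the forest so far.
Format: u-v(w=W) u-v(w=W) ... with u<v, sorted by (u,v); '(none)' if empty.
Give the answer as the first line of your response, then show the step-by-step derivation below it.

0-3(w=3) 0-4(w=3) 0-5(w=5) 2-4(w=2)

step 1: add edge 2-4 (w=2); MST = {2-4(w=2)}
step 2: add edge 0-3 (w=3); MST = {0-3(w=3) 2-4(w=2)}
step 3: add edge 0-4 (w=3); MST = {0-3(w=3) 0-4(w=3) 2-4(w=2)}
step 4: add edge 0-5 (w=5); MST = {0-3(w=3) 0-4(w=3) 0-5(w=5) 2-4(w=2)}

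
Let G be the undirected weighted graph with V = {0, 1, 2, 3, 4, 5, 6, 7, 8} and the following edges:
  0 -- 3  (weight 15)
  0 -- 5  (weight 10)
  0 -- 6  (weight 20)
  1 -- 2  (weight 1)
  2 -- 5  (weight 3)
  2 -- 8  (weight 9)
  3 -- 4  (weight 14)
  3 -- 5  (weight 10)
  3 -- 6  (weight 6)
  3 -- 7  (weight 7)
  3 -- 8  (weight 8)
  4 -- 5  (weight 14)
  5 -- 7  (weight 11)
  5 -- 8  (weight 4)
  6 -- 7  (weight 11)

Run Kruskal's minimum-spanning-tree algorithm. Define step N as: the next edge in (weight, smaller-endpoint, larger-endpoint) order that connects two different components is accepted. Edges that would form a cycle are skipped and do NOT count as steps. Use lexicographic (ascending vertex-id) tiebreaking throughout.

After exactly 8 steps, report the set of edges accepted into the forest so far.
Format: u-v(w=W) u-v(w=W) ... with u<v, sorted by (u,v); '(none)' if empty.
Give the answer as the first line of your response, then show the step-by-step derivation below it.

0-5(w=10) 1-2(w=1) 2-5(w=3) 3-4(w=14) 3-6(w=6) 3-7(w=7) 3-8(w=8) 5-8(w=4)

step 1: add edge 1-2 (w=1); MST = {1-2(w=1)}
step 2: add edge 2-5 (w=3); MST = {1-2(w=1) 2-5(w=3)}
step 3: add edge 5-8 (w=4); MST = {1-2(w=1) 2-5(w=3) 5-8(w=4)}
step 4: add edge 3-6 (w=6); MST = {1-2(w=1) 2-5(w=3) 3-6(w=6) 5-8(w=4)}
step 5: add edge 3-7 (w=7); MST = {1-2(w=1) 2-5(w=3) 3-6(w=6) 3-7(w=7) 5-8(w=4)}
step 6: add edge 3-8 (w=8); MST = {1-2(w=1) 2-5(w=3) 3-6(w=6) 3-7(w=7) 3-8(w=8) 5-8(w=4)}
step 7: add edge 0-5 (w=10); MST = {0-5(w=10) 1-2(w=1) 2-5(w=3) 3-6(w=6) 3-7(w=7) 3-8(w=8) 5-8(w=4)}
step 8: add edge 3-4 (w=14); MST = {0-5(w=10) 1-2(w=1) 2-5(w=3) 3-4(w=14) 3-6(w=6) 3-7(w=7) 3-8(w=8) 5-8(w=4)}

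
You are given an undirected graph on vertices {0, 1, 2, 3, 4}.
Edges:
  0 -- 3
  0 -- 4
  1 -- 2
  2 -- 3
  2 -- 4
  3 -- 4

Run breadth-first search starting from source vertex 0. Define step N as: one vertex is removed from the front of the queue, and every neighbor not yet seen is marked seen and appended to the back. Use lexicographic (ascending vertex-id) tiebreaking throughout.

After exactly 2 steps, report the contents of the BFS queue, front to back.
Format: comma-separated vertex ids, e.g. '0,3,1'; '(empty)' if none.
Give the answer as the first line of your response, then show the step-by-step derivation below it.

4,2

step 1: dequeue 0; queue=[3,4]; order=0
step 2: dequeue 3; queue=[4,2]; order=0,3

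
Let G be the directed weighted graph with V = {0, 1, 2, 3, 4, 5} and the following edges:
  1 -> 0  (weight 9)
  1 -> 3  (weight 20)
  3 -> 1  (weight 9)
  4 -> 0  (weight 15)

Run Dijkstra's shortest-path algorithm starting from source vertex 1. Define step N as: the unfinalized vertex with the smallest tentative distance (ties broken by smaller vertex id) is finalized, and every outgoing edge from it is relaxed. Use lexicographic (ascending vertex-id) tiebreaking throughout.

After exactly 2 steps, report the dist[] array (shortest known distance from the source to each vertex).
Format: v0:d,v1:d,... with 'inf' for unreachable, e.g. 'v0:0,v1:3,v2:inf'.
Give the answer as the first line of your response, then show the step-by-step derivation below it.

v0:9,v1:0,v2:inf,v3:20,v4:inf,v5:inf

step 1: dist = v0:9,v1:0,v2:inf,v3:20,v4:inf,v5:inf
step 2: dist = v0:9,v1:0,v2:inf,v3:20,v4:inf,v5:inf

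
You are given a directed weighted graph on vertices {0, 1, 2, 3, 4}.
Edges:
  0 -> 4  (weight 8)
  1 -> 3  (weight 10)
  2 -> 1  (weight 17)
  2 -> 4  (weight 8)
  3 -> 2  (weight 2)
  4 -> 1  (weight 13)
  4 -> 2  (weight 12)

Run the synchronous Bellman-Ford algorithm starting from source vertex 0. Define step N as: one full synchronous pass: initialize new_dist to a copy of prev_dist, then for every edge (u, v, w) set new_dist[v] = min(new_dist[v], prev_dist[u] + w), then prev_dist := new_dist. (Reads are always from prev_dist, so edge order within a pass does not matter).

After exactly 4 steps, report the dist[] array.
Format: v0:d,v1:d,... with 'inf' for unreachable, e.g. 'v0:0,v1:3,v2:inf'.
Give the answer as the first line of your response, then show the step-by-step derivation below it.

v0:0,v1:21,v2:20,v3:31,v4:8

step 1: dist = v0:0,v1:inf,v2:inf,v3:inf,v4:8
step 2: dist = v0:0,v1:21,v2:20,v3:inf,v4:8
step 3: dist = v0:0,v1:21,v2:20,v3:31,v4:8
step 4: dist = v0:0,v1:21,v2:20,v3:31,v4:8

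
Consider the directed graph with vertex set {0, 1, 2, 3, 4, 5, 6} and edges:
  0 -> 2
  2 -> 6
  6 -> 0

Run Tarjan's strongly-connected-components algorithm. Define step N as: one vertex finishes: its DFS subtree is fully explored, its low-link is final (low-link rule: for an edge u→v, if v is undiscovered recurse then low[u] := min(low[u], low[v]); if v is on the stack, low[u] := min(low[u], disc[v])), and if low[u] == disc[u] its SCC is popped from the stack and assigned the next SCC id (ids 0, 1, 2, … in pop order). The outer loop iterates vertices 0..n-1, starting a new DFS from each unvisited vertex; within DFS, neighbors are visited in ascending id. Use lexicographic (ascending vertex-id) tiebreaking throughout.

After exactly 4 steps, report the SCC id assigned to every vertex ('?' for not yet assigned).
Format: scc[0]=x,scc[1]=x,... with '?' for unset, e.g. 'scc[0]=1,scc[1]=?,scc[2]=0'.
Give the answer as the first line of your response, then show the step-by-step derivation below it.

scc[0]=0,scc[1]=1,scc[2]=0,scc[3]=?,scc[4]=?,scc[5]=?,scc[6]=0

step 1: low=(low[0]=0,low[1]=?,low[2]=1,low[3]=?,low[4]=?,low[5]=?,low[6]=0); scc=(scc[0]=?,scc[1]=?,scc[2]=?,scc[3]=?,scc[4]=?,scc[5]=?,scc[6]=?)
step 2: low=(low[0]=0,low[1]=?,low[2]=0,low[3]=?,low[4]=?,low[5]=?,low[6]=0); scc=(scc[0]=?,scc[1]=?,scc[2]=?,scc[3]=?,scc[4]=?,scc[5]=?,scc[6]=?)
step 3: low=(low[0]=0,low[1]=?,low[2]=0,low[3]=?,low[4]=?,low[5]=?,low[6]=0); scc=(scc[0]=0,scc[1]=?,scc[2]=0,scc[3]=?,scc[4]=?,scc[5]=?,scc[6]=0)
step 4: low=(low[0]=0,low[1]=3,low[2]=0,low[3]=?,low[4]=?,low[5]=?,low[6]=0); scc=(scc[0]=0,scc[1]=1,scc[2]=0,scc[3]=?,scc[4]=?,scc[5]=?,scc[6]=0)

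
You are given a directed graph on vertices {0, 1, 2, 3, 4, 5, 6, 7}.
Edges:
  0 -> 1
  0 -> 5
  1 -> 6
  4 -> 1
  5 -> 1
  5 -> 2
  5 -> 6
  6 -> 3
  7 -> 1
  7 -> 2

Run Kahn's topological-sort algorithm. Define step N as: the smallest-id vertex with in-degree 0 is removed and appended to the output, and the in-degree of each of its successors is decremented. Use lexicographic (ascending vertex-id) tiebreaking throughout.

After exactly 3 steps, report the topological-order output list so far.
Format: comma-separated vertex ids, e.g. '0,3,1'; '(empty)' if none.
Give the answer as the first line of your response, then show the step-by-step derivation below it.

0,4,5

step 1: output 0; order=[0]; indeg=(0,3,2,1,0,0,2,0)
step 2: output 4; order=[0,4]; indeg=(0,2,2,1,0,0,2,0)
step 3: output 5; order=[0,4,5]; indeg=(0,1,1,1,0,0,1,0)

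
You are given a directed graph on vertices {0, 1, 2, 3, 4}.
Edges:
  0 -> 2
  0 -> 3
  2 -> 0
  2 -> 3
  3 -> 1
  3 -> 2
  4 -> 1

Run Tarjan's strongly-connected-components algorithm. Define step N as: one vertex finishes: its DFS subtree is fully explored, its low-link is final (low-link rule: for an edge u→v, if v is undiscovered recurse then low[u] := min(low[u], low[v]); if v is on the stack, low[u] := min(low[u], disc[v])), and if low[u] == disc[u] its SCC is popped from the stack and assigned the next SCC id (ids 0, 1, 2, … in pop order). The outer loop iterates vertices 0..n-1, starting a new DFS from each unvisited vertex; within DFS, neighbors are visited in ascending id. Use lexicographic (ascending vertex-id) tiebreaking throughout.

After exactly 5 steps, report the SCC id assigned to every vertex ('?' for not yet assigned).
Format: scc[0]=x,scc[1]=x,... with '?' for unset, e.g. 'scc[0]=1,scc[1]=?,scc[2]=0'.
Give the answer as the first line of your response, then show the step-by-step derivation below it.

scc[0]=1,scc[1]=0,scc[2]=1,scc[3]=1,scc[4]=2

step 1: low=(low[0]=0,low[1]=3,low[2]=0,low[3]=2,low[4]=?); scc=(scc[0]=?,scc[1]=0,scc[2]=?,scc[3]=?,scc[4]=?)
step 2: low=(low[0]=0,low[1]=3,low[2]=0,low[3]=1,low[4]=?); scc=(scc[0]=?,scc[1]=0,scc[2]=?,scc[3]=?,scc[4]=?)
step 3: low=(low[0]=0,low[1]=3,low[2]=0,low[3]=1,low[4]=?); scc=(scc[0]=?,scc[1]=0,scc[2]=?,scc[3]=?,scc[4]=?)
step 4: low=(low[0]=0,low[1]=3,low[2]=0,low[3]=1,low[4]=?); scc=(scc[0]=1,scc[1]=0,scc[2]=1,scc[3]=1,scc[4]=?)
step 5: low=(low[0]=0,low[1]=3,low[2]=0,low[3]=1,low[4]=4); scc=(scc[0]=1,scc[1]=0,scc[2]=1,scc[3]=1,scc[4]=2)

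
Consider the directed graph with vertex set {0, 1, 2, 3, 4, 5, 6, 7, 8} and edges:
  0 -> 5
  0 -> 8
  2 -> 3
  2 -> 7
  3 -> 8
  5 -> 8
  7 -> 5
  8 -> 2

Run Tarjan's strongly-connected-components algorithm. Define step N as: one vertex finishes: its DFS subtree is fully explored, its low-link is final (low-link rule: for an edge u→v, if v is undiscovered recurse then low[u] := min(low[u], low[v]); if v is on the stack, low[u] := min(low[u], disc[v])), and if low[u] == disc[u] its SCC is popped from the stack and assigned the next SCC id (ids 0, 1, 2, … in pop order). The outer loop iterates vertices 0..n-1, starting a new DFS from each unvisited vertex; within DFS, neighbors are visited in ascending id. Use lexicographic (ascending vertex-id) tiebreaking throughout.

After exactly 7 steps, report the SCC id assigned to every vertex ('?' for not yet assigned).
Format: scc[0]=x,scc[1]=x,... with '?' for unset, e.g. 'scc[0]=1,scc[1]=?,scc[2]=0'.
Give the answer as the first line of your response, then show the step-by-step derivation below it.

scc[0]=1,scc[1]=2,scc[2]=0,scc[3]=0,scc[4]=?,scc[5]=0,scc[6]=?,scc[7]=0,scc[8]=0

step 1: low=(low[0]=0,low[1]=?,low[2]=3,low[3]=2,low[4]=?,low[5]=1,low[6]=?,low[7]=?,low[8]=2); scc=(scc[0]=?,scc[1]=?,scc[2]=?,scc[3]=?,scc[4]=?,scc[5]=?,scc[6]=?,scc[7]=?,scc[8]=?)
step 2: low=(low[0]=0,low[1]=?,low[2]=2,low[3]=2,low[4]=?,low[5]=1,low[6]=?,low[7]=1,low[8]=2); scc=(scc[0]=?,scc[1]=?,scc[2]=?,scc[3]=?,scc[4]=?,scc[5]=?,scc[6]=?,scc[7]=?,scc[8]=?)
step 3: low=(low[0]=0,low[1]=?,low[2]=1,low[3]=2,low[4]=?,low[5]=1,low[6]=?,low[7]=1,low[8]=2); scc=(scc[0]=?,scc[1]=?,scc[2]=?,scc[3]=?,scc[4]=?,scc[5]=?,scc[6]=?,scc[7]=?,scc[8]=?)
step 4: low=(low[0]=0,low[1]=?,low[2]=1,low[3]=2,low[4]=?,low[5]=1,low[6]=?,low[7]=1,low[8]=1); scc=(scc[0]=?,scc[1]=?,scc[2]=?,scc[3]=?,scc[4]=?,scc[5]=?,scc[6]=?,scc[7]=?,scc[8]=?)
step 5: low=(low[0]=0,low[1]=?,low[2]=1,low[3]=2,low[4]=?,low[5]=1,low[6]=?,low[7]=1,low[8]=1); scc=(scc[0]=?,scc[1]=?,scc[2]=0,scc[3]=0,scc[4]=?,scc[5]=0,scc[6]=?,scc[7]=0,scc[8]=0)
step 6: low=(low[0]=0,low[1]=?,low[2]=1,low[3]=2,low[4]=?,low[5]=1,low[6]=?,low[7]=1,low[8]=1); scc=(scc[0]=1,scc[1]=?,scc[2]=0,scc[3]=0,scc[4]=?,scc[5]=0,scc[6]=?,scc[7]=0,scc[8]=0)
step 7: low=(low[0]=0,low[1]=6,low[2]=1,low[3]=2,low[4]=?,low[5]=1,low[6]=?,low[7]=1,low[8]=1); scc=(scc[0]=1,scc[1]=2,scc[2]=0,scc[3]=0,scc[4]=?,scc[5]=0,scc[6]=?,scc[7]=0,scc[8]=0)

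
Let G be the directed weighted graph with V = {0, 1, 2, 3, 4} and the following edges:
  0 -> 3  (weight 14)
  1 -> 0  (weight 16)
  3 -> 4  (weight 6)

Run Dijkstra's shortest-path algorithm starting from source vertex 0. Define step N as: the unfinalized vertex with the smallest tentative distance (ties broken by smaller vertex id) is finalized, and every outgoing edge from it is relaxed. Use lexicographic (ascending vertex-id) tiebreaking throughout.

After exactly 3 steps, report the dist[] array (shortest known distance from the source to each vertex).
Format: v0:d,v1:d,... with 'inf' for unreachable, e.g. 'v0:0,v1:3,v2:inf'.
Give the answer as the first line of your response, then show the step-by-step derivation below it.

v0:0,v1:inf,v2:inf,v3:14,v4:20

step 1: dist = v0:0,v1:inf,v2:inf,v3:14,v4:inf
step 2: dist = v0:0,v1:inf,v2:inf,v3:14,v4:20
step 3: dist = v0:0,v1:inf,v2:inf,v3:14,v4:20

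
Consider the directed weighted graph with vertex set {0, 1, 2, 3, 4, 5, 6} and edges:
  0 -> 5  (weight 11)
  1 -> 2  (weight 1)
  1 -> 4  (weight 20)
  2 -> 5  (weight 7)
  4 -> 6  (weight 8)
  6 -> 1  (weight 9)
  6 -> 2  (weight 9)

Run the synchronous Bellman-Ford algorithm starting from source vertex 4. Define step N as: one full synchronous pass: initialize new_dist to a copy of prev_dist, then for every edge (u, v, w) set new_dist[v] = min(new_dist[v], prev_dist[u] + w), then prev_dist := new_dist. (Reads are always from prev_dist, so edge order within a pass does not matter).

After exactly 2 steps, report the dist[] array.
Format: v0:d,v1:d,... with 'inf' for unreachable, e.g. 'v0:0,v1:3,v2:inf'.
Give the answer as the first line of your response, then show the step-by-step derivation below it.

v0:inf,v1:17,v2:17,v3:inf,v4:0,v5:inf,v6:8

step 1: dist = v0:inf,v1:inf,v2:inf,v3:inf,v4:0,v5:inf,v6:8
step 2: dist = v0:inf,v1:17,v2:17,v3:inf,v4:0,v5:inf,v6:8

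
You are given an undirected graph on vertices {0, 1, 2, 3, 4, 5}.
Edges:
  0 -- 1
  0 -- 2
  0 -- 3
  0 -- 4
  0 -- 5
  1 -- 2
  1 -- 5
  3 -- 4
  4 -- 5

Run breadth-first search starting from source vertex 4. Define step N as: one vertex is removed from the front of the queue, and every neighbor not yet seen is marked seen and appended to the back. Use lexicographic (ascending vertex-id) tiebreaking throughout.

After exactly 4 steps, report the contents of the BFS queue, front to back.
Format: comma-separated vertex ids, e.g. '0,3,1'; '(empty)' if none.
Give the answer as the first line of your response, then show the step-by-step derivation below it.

1,2

step 1: dequeue 4; queue=[0,3,5]; order=4
step 2: dequeue 0; queue=[3,5,1,2]; order=4,0
step 3: dequeue 3; queue=[5,1,2]; order=4,0,3
step 4: dequeue 5; queue=[1,2]; order=4,0,3,5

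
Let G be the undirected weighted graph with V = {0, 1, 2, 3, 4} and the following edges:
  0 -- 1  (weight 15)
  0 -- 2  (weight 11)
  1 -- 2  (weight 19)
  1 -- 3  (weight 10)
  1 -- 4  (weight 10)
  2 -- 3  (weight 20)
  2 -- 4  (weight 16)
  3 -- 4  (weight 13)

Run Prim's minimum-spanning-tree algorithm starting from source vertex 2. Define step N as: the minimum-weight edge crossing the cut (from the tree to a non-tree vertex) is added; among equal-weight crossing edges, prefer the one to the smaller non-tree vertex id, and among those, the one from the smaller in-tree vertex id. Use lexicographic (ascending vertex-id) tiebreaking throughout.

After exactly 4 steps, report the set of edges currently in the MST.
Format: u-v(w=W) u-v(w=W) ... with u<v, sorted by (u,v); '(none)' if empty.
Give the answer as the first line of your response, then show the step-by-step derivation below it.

0-1(w=15) 0-2(w=11) 1-3(w=10) 1-4(w=10)

step 1: add edge 0-2 (w=11); MST = {0-2(w=11)}
step 2: add edge 0-1 (w=15); MST = {0-1(w=15) 0-2(w=11)}
step 3: add edge 1-3 (w=10); MST = {0-1(w=15) 0-2(w=11) 1-3(w=10)}
step 4: add edge 1-4 (w=10); MST = {0-1(w=15) 0-2(w=11) 1-3(w=10) 1-4(w=10)}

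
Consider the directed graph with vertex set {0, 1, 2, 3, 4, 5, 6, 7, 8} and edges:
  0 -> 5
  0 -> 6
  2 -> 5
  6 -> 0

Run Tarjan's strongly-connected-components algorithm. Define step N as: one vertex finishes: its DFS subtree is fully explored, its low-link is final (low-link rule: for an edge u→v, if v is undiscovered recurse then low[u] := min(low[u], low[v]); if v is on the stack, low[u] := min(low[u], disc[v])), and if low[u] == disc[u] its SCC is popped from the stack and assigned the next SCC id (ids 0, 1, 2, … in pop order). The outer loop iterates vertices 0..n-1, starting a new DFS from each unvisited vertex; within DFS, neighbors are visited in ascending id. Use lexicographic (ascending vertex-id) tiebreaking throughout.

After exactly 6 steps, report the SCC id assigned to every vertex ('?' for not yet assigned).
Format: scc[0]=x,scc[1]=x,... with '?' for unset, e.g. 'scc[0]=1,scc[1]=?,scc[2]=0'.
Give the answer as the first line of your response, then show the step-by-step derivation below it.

scc[0]=1,scc[1]=2,scc[2]=3,scc[3]=4,scc[4]=?,scc[5]=0,scc[6]=1,scc[7]=?,scc[8]=?

step 1: low=(low[0]=0,low[1]=?,low[2]=?,low[3]=?,low[4]=?,low[5]=1,low[6]=?,low[7]=?,low[8]=?); scc=(scc[0]=?,scc[1]=?,scc[2]=?,scc[3]=?,scc[4]=?,scc[5]=0,scc[6]=?,scc[7]=?,scc[8]=?)
step 2: low=(low[0]=0,low[1]=?,low[2]=?,low[3]=?,low[4]=?,low[5]=1,low[6]=0,low[7]=?,low[8]=?); scc=(scc[0]=?,scc[1]=?,scc[2]=?,scc[3]=?,scc[4]=?,scc[5]=0,scc[6]=?,scc[7]=?,scc[8]=?)
step 3: low=(low[0]=0,low[1]=?,low[2]=?,low[3]=?,low[4]=?,low[5]=1,low[6]=0,low[7]=?,low[8]=?); scc=(scc[0]=1,scc[1]=?,scc[2]=?,scc[3]=?,scc[4]=?,scc[5]=0,scc[6]=1,scc[7]=?,scc[8]=?)
step 4: low=(low[0]=0,low[1]=3,low[2]=?,low[3]=?,low[4]=?,low[5]=1,low[6]=0,low[7]=?,low[8]=?); scc=(scc[0]=1,scc[1]=2,scc[2]=?,scc[3]=?,scc[4]=?,scc[5]=0,scc[6]=1,scc[7]=?,scc[8]=?)
step 5: low=(low[0]=0,low[1]=3,low[2]=4,low[3]=?,low[4]=?,low[5]=1,low[6]=0,low[7]=?,low[8]=?); scc=(scc[0]=1,scc[1]=2,scc[2]=3,scc[3]=?,scc[4]=?,scc[5]=0,scc[6]=1,scc[7]=?,scc[8]=?)
step 6: low=(low[0]=0,low[1]=3,low[2]=4,low[3]=5,low[4]=?,low[5]=1,low[6]=0,low[7]=?,low[8]=?); scc=(scc[0]=1,scc[1]=2,scc[2]=3,scc[3]=4,scc[4]=?,scc[5]=0,scc[6]=1,scc[7]=?,scc[8]=?)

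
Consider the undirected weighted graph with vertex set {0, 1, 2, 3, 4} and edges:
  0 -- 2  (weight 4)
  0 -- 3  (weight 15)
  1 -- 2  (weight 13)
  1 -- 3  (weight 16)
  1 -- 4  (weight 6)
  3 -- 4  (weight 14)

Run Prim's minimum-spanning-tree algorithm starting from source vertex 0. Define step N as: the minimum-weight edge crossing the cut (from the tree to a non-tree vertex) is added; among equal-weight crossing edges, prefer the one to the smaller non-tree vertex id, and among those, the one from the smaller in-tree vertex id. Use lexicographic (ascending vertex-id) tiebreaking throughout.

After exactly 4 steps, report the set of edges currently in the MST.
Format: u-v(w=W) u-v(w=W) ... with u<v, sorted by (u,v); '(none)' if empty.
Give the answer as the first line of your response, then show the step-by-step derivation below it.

0-2(w=4) 1-2(w=13) 1-4(w=6) 3-4(w=14)

step 1: add edge 0-2 (w=4); MST = {0-2(w=4)}
step 2: add edge 1-2 (w=13); MST = {0-2(w=4) 1-2(w=13)}
step 3: add edge 1-4 (w=6); MST = {0-2(w=4) 1-2(w=13) 1-4(w=6)}
step 4: add edge 3-4 (w=14); MST = {0-2(w=4) 1-2(w=13) 1-4(w=6) 3-4(w=14)}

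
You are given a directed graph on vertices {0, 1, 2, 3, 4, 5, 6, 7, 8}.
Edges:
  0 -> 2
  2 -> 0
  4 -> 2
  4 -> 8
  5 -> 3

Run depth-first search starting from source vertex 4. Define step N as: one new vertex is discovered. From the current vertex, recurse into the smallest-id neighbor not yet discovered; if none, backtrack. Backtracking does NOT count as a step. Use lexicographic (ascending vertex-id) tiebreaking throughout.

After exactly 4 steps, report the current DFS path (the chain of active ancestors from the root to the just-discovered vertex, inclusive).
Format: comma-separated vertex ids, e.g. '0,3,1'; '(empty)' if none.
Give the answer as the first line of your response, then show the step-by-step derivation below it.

4,8

step 1: discover 4; path=4; order=4
step 2: discover 2; path=4>2; order=4,2
step 3: discover 0; path=4>2>0; order=4,2,0
step 4: discover 8; path=4>8; order=4,2,0,8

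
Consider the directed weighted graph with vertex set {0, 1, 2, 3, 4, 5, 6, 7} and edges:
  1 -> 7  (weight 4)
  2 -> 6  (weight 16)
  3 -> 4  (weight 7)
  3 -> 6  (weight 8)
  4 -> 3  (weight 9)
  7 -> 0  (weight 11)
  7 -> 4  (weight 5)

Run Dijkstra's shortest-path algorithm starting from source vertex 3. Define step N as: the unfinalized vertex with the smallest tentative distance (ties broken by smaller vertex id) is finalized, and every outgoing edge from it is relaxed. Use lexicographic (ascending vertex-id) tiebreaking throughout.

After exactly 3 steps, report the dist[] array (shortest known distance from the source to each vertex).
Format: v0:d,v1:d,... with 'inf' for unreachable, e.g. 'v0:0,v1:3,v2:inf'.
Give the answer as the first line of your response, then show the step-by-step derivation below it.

v0:inf,v1:inf,v2:inf,v3:0,v4:7,v5:inf,v6:8,v7:inf

step 1: dist = v0:inf,v1:inf,v2:inf,v3:0,v4:7,v5:inf,v6:8,v7:inf
step 2: dist = v0:inf,v1:inf,v2:inf,v3:0,v4:7,v5:inf,v6:8,v7:inf
step 3: dist = v0:inf,v1:inf,v2:inf,v3:0,v4:7,v5:inf,v6:8,v7:inf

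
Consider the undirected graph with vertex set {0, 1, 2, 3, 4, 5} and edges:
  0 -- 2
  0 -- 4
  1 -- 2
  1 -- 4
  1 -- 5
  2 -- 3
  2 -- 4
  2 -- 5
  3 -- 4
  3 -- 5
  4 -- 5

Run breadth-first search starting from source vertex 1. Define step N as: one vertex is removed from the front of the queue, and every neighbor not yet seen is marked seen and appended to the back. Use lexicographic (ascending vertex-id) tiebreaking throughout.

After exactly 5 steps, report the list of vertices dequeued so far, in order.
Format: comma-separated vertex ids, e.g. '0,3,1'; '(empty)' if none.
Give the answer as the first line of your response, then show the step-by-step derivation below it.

1,2,4,5,0

step 1: dequeue 1; queue=[2,4,5]; order=1
step 2: dequeue 2; queue=[4,5,0,3]; order=1,2
step 3: dequeue 4; queue=[5,0,3]; order=1,2,4
step 4: dequeue 5; queue=[0,3]; order=1,2,4,5
step 5: dequeue 0; queue=[3]; order=1,2,4,5,0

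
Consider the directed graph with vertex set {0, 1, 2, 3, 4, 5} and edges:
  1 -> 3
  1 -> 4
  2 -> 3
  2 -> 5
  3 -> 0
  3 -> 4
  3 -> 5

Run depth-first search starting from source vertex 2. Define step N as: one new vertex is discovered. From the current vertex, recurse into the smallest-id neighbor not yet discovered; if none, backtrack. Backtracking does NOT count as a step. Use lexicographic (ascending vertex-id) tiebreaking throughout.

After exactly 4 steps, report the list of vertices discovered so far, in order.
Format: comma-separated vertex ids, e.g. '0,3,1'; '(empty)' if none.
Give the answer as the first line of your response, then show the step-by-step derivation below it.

2,3,0,4

step 1: discover 2; path=2; order=2
step 2: discover 3; path=2>3; order=2,3
step 3: discover 0; path=2>3>0; order=2,3,0
step 4: discover 4; path=2>3>4; order=2,3,0,4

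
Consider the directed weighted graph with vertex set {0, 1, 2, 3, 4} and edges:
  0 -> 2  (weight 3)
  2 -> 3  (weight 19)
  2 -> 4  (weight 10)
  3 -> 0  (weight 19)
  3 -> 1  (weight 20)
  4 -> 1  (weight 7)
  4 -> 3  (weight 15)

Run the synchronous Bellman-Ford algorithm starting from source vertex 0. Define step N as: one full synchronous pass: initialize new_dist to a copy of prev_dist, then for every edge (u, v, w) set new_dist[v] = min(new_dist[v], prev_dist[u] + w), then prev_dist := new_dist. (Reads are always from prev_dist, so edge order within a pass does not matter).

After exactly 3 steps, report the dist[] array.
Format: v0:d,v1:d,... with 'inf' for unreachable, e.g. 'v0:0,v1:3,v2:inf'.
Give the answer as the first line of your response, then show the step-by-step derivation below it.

v0:0,v1:20,v2:3,v3:22,v4:13

step 1: dist = v0:0,v1:inf,v2:3,v3:inf,v4:inf
step 2: dist = v0:0,v1:inf,v2:3,v3:22,v4:13
step 3: dist = v0:0,v1:20,v2:3,v3:22,v4:13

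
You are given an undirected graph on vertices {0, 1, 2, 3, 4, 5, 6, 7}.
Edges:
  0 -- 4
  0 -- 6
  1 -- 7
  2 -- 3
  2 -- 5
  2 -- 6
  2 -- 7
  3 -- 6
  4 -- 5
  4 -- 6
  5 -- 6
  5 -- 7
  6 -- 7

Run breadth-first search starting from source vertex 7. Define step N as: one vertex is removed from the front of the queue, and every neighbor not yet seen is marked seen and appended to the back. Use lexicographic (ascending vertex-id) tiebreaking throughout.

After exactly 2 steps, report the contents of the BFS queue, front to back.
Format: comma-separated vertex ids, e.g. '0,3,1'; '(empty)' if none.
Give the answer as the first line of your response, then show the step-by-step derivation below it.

2,5,6

step 1: dequeue 7; queue=[1,2,5,6]; order=7
step 2: dequeue 1; queue=[2,5,6]; order=7,1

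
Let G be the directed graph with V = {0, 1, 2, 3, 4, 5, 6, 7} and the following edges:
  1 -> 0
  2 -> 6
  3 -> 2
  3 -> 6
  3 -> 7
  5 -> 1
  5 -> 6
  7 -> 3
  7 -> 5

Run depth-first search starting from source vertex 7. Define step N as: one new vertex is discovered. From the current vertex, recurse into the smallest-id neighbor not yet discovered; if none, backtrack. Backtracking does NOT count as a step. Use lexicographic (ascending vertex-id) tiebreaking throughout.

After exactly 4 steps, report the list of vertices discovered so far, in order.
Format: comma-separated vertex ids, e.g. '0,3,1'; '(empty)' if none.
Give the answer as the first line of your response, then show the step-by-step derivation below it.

7,3,2,6

step 1: discover 7; path=7; order=7
step 2: discover 3; path=7>3; order=7,3
step 3: discover 2; path=7>3>2; order=7,3,2
step 4: discover 6; path=7>3>2>6; order=7,3,2,6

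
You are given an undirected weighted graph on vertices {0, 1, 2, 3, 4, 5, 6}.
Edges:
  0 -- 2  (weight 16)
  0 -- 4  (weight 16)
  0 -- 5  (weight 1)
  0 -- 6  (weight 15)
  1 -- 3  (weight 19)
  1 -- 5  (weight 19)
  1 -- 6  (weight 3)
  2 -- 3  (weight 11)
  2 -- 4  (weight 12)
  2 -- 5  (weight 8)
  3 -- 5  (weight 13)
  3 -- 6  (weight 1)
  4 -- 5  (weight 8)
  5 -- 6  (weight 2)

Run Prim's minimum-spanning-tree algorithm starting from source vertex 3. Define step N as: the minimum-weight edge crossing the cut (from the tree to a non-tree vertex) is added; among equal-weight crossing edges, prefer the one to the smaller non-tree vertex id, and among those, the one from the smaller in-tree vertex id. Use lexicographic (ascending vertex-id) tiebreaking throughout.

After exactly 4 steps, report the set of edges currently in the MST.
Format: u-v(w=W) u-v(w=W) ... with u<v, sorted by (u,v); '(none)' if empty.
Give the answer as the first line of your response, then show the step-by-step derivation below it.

0-5(w=1) 1-6(w=3) 3-6(w=1) 5-6(w=2)

step 1: add edge 3-6 (w=1); MST = {3-6(w=1)}
step 2: add edge 5-6 (w=2); MST = {3-6(w=1) 5-6(w=2)}
step 3: add edge 0-5 (w=1); MST = {0-5(w=1) 3-6(w=1) 5-6(w=2)}
step 4: add edge 1-6 (w=3); MST = {0-5(w=1) 1-6(w=3) 3-6(w=1) 5-6(w=2)}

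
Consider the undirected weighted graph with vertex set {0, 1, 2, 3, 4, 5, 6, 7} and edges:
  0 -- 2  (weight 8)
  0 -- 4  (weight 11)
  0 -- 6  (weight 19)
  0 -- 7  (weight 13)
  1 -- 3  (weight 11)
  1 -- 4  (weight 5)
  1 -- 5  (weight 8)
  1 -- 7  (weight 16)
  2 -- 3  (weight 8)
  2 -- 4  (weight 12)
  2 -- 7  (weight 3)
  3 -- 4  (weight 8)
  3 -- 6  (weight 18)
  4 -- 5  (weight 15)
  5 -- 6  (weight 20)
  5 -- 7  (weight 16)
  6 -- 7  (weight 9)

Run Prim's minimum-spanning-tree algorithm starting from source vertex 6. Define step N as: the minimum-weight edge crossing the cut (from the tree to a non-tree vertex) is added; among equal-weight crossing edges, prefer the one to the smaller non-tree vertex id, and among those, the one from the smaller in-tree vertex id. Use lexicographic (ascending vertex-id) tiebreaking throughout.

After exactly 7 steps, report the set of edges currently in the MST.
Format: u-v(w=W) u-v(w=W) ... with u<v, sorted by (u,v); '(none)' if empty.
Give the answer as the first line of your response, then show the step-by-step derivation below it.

0-2(w=8) 1-4(w=5) 1-5(w=8) 2-3(w=8) 2-7(w=3) 3-4(w=8) 6-7(w=9)

step 1: add edge 6-7 (w=9); MST = {6-7(w=9)}
step 2: add edge 2-7 (w=3); MST = {2-7(w=3) 6-7(w=9)}
step 3: add edge 0-2 (w=8); MST = {0-2(w=8) 2-7(w=3) 6-7(w=9)}
step 4: add edge 2-3 (w=8); MST = {0-2(w=8) 2-3(w=8) 2-7(w=3) 6-7(w=9)}
step 5: add edge 3-4 (w=8); MST = {0-2(w=8) 2-3(w=8) 2-7(w=3) 3-4(w=8) 6-7(w=9)}
step 6: add edge 1-4 (w=5); MST = {0-2(w=8) 1-4(w=5) 2-3(w=8) 2-7(w=3) 3-4(w=8) 6-7(w=9)}
step 7: add edge 1-5 (w=8); MST = {0-2(w=8) 1-4(w=5) 1-5(w=8) 2-3(w=8) 2-7(w=3) 3-4(w=8) 6-7(w=9)}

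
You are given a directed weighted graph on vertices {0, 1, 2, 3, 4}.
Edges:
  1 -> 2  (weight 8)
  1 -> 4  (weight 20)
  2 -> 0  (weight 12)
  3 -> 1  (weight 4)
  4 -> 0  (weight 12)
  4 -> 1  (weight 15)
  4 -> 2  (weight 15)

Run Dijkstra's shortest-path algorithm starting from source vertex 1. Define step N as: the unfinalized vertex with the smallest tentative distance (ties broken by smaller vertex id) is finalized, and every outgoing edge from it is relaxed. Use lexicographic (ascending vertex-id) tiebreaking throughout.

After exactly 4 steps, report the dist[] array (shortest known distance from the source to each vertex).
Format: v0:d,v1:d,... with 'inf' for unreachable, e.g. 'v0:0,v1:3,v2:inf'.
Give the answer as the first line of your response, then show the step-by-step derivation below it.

v0:20,v1:0,v2:8,v3:inf,v4:20

step 1: dist = v0:inf,v1:0,v2:8,v3:inf,v4:20
step 2: dist = v0:20,v1:0,v2:8,v3:inf,v4:20
step 3: dist = v0:20,v1:0,v2:8,v3:inf,v4:20
step 4: dist = v0:20,v1:0,v2:8,v3:inf,v4:20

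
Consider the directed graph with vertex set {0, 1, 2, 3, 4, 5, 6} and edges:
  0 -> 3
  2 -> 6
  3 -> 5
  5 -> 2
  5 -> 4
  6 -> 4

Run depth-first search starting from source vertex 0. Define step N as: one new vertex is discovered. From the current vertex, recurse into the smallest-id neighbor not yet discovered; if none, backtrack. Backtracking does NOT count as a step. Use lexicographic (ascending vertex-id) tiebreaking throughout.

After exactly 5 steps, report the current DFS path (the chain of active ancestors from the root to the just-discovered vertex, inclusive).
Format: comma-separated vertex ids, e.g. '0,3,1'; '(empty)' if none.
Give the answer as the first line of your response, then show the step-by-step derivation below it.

0,3,5,2,6

step 1: discover 0; path=0; order=0
step 2: discover 3; path=0>3; order=0,3
step 3: discover 5; path=0>3>5; order=0,3,5
step 4: discover 2; path=0>3>5>2; order=0,3,5,2
step 5: discover 6; path=0>3>5>2>6; order=0,3,5,2,6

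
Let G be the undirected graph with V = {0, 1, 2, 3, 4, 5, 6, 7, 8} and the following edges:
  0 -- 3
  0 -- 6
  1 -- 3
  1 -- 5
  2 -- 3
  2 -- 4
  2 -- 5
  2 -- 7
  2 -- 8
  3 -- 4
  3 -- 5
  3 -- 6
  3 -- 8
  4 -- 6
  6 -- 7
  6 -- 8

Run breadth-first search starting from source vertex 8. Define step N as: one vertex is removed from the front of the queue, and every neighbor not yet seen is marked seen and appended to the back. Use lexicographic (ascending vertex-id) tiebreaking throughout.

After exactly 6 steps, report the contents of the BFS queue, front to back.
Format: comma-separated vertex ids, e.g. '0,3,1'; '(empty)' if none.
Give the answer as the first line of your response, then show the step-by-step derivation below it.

7,0,1

step 1: dequeue 8; queue=[2,3,6]; order=8
step 2: dequeue 2; queue=[3,6,4,5,7]; order=8,2
step 3: dequeue 3; queue=[6,4,5,7,0,1]; order=8,2,3
step 4: dequeue 6; queue=[4,5,7,0,1]; order=8,2,3,6
step 5: dequeue 4; queue=[5,7,0,1]; order=8,2,3,6,4
step 6: dequeue 5; queue=[7,0,1]; order=8,2,3,6,4,5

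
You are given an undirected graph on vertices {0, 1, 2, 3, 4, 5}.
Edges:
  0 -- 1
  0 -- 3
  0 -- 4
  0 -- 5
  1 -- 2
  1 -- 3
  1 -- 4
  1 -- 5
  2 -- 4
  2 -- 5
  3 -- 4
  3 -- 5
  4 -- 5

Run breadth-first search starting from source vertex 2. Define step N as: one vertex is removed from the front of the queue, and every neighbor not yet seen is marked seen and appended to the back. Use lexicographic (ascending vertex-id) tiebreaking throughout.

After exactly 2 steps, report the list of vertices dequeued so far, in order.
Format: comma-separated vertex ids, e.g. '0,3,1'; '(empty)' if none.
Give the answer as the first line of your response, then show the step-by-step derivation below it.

2,1

step 1: dequeue 2; queue=[1,4,5]; order=2
step 2: dequeue 1; queue=[4,5,0,3]; order=2,1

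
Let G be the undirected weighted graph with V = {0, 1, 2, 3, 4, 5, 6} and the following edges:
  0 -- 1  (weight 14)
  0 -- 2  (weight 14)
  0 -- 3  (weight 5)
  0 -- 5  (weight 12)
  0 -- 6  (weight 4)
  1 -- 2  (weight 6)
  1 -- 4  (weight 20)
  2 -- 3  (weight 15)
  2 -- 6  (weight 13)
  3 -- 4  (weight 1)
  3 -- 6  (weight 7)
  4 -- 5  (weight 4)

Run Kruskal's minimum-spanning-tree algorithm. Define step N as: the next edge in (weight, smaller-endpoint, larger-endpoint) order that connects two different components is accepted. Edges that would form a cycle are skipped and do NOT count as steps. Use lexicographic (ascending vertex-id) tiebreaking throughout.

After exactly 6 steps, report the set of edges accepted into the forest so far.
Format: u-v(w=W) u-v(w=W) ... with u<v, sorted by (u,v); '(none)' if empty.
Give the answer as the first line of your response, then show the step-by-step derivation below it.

0-3(w=5) 0-6(w=4) 1-2(w=6) 2-6(w=13) 3-4(w=1) 4-5(w=4)

step 1: add edge 3-4 (w=1); MST = {3-4(w=1)}
step 2: add edge 0-6 (w=4); MST = {0-6(w=4) 3-4(w=1)}
step 3: add edge 4-5 (w=4); MST = {0-6(w=4) 3-4(w=1) 4-5(w=4)}
step 4: add edge 0-3 (w=5); MST = {0-3(w=5) 0-6(w=4) 3-4(w=1) 4-5(w=4)}
step 5: add edge 1-2 (w=6); MST = {0-3(w=5) 0-6(w=4) 1-2(w=6) 3-4(w=1) 4-5(w=4)}
step 6: add edge 2-6 (w=13); MST = {0-3(w=5) 0-6(w=4) 1-2(w=6) 2-6(w=13) 3-4(w=1) 4-5(w=4)}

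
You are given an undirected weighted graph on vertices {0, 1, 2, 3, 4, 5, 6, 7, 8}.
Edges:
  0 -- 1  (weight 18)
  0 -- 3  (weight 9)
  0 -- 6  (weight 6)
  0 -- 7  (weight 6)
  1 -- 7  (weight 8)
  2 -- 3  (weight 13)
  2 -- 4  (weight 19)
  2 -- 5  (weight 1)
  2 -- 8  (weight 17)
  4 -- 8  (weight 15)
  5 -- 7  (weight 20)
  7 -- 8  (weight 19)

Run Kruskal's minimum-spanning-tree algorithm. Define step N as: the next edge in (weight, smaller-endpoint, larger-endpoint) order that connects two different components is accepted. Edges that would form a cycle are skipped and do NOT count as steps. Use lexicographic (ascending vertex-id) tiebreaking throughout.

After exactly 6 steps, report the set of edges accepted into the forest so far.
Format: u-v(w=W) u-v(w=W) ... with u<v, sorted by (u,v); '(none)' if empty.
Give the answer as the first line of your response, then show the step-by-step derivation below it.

0-3(w=9) 0-6(w=6) 0-7(w=6) 1-7(w=8) 2-3(w=13) 2-5(w=1)

step 1: add edge 2-5 (w=1); MST = {2-5(w=1)}
step 2: add edge 0-6 (w=6); MST = {0-6(w=6) 2-5(w=1)}
step 3: add edge 0-7 (w=6); MST = {0-6(w=6) 0-7(w=6) 2-5(w=1)}
step 4: add edge 1-7 (w=8); MST = {0-6(w=6) 0-7(w=6) 1-7(w=8) 2-5(w=1)}
step 5: add edge 0-3 (w=9); MST = {0-3(w=9) 0-6(w=6) 0-7(w=6) 1-7(w=8) 2-5(w=1)}
step 6: add edge 2-3 (w=13); MST = {0-3(w=9) 0-6(w=6) 0-7(w=6) 1-7(w=8) 2-3(w=13) 2-5(w=1)}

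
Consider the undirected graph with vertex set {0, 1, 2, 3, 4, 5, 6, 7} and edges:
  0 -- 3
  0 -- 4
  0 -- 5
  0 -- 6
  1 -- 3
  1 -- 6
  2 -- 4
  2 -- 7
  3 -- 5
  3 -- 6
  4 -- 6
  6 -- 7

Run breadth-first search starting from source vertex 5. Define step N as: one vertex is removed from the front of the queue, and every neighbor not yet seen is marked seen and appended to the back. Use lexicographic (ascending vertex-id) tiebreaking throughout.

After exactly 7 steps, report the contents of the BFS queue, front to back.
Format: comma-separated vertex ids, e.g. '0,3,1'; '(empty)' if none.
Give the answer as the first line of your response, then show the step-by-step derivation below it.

7

step 1: dequeue 5; queue=[0,3]; order=5
step 2: dequeue 0; queue=[3,4,6]; order=5,0
step 3: dequeue 3; queue=[4,6,1]; order=5,0,3
step 4: dequeue 4; queue=[6,1,2]; order=5,0,3,4
step 5: dequeue 6; queue=[1,2,7]; order=5,0,3,4,6
step 6: dequeue 1; queue=[2,7]; order=5,0,3,4,6,1
step 7: dequeue 2; queue=[7]; order=5,0,3,4,6,1,2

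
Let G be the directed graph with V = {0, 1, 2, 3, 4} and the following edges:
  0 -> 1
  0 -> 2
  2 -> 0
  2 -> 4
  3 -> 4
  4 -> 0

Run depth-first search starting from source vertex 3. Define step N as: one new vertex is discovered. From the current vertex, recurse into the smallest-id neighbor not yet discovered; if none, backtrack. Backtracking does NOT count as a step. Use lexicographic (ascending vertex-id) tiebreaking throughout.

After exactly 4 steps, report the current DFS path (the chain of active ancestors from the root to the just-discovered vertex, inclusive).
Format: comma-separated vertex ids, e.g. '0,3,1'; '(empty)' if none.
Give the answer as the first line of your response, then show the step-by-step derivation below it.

3,4,0,1

step 1: discover 3; path=3; order=3
step 2: discover 4; path=3>4; order=3,4
step 3: discover 0; path=3>4>0; order=3,4,0
step 4: discover 1; path=3>4>0>1; order=3,4,0,1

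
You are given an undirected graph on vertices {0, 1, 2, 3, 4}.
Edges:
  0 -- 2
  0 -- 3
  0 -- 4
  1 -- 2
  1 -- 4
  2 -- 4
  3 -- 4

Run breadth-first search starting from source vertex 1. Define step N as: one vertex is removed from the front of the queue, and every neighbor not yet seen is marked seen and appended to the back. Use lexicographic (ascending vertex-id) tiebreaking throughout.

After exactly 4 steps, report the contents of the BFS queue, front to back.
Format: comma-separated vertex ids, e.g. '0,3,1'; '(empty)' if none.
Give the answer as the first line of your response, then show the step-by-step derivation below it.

3

step 1: dequeue 1; queue=[2,4]; order=1
step 2: dequeue 2; queue=[4,0]; order=1,2
step 3: dequeue 4; queue=[0,3]; order=1,2,4
step 4: dequeue 0; queue=[3]; order=1,2,4,0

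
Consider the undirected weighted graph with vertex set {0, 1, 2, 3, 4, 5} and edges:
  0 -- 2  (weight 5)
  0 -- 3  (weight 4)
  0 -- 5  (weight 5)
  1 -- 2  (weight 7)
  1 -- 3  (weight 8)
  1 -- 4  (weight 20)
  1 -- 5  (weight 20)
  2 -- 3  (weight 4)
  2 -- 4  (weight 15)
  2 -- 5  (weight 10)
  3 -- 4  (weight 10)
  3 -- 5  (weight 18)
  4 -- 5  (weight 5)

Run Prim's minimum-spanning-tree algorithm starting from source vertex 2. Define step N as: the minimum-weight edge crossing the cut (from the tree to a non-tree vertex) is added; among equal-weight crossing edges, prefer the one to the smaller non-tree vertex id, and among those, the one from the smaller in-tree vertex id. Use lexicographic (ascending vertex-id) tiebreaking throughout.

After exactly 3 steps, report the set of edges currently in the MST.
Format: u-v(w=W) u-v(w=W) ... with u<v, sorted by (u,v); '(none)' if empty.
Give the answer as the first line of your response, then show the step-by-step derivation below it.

0-3(w=4) 0-5(w=5) 2-3(w=4)

step 1: add edge 2-3 (w=4); MST = {2-3(w=4)}
step 2: add edge 0-3 (w=4); MST = {0-3(w=4) 2-3(w=4)}
step 3: add edge 0-5 (w=5); MST = {0-3(w=4) 0-5(w=5) 2-3(w=4)}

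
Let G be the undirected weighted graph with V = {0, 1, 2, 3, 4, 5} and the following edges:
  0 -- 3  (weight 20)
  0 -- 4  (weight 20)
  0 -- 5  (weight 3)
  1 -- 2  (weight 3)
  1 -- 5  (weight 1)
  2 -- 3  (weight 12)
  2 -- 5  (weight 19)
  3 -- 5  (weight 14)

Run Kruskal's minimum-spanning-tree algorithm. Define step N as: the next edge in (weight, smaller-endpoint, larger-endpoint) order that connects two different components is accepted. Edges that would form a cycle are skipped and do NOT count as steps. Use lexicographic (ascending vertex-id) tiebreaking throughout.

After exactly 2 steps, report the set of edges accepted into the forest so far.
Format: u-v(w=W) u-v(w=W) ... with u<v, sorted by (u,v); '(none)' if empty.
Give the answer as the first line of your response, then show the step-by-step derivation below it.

0-5(w=3) 1-5(w=1)

step 1: add edge 1-5 (w=1); MST = {1-5(w=1)}
step 2: add edge 0-5 (w=3); MST = {0-5(w=3) 1-5(w=1)}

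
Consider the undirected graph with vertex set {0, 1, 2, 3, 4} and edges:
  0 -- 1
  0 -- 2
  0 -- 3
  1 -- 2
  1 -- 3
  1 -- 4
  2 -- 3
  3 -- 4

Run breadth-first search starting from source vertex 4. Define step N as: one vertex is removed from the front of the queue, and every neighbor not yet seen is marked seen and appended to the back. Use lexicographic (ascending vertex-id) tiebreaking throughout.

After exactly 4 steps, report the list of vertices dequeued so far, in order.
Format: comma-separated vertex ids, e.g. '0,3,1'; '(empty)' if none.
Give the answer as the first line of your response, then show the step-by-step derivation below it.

4,1,3,0

step 1: dequeue 4; queue=[1,3]; order=4
step 2: dequeue 1; queue=[3,0,2]; order=4,1
step 3: dequeue 3; queue=[0,2]; order=4,1,3
step 4: dequeue 0; queue=[2]; order=4,1,3,0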